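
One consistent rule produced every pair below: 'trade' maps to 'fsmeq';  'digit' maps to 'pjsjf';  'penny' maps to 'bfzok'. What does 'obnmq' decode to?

cable

Shifts by position in trade: pos 0: t→f (+12), pos 1: r→s (+1), pos 2: a→m (+12), pos 3: d→e (+1) — repeating every 2. A repeating key of period 2 is used — shifts +12, +1 over and over.
Reversing it on obnmq: o−12=c, b−1=a, n−12=b, m−1=l, q−12=e.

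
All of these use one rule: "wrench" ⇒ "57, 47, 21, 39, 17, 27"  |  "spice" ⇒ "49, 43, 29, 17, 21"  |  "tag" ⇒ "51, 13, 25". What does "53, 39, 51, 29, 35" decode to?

The formula is n = 2×(alphabet index, a=1) + 11.
Undoing it on 53, 39, 51, 29, 35: 53→(53−11)÷2=21=u, 39→(39−11)÷2=14=n, 51→(51−11)÷2=20=t, 29→(29−11)÷2=9=i, 35→(35−11)÷2=12=l.

until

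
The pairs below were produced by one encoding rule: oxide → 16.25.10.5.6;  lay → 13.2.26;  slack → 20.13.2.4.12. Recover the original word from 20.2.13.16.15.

Each letter is replaced by its alphabet position (a=1..z=26) + 1.
Decoding 20.2.13.16.15: 20→(20−1)÷1=19=s, 2→(2−1)÷1=1=a, 13→(13−1)÷1=12=l, 16→(16−1)÷1=15=o, 15→(15−1)÷1=14=n.

salon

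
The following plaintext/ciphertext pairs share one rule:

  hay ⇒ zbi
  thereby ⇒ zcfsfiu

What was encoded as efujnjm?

The output letters match the input read backwards, each shifted +1: hay reversed is yah. Two steps: reverse the string, then apply a Caesar shift of +1.
Reversing it on efujnjm: shift back: e−1=d, f−1=e, u−1=t, j−1=i, n−1=m, j−1=i, m−1=l → detimil; then reverse → limited.

limited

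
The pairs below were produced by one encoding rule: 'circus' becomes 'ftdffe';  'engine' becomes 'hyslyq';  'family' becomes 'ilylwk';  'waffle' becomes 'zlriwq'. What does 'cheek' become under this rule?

Shifts by position in circus: pos 0: c→f (+3), pos 1: i→t (+11), pos 2: r→d (+12), pos 3: c→f (+3), pos 4: u→f (+11), pos 5: s→e (+12) — repeating every 3. It's a Vigenère-style cipher with numeric key [3,11,12]: position i shifts by key[i mod 3].
On cheek: c+3=f, h+11=s, e+12=q, e+3=h, k+11=v.

fsqhv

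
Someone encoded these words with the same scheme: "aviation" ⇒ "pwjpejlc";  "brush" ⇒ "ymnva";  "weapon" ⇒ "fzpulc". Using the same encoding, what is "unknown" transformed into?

a(0)→p(15) and v(21)→w(22) fit y≡9x+15 (mod 26); the inverse of 9 mod 26 is 3. This is an affine cipher: with a=0,…,z=25, each position x becomes (9x+15) mod 26.
Applying it to unknown: u(20)→9·20+15≡13=n; n(13)→9·13+15≡2=c; k(10)→9·10+15≡1=b; n(13)→9·13+15≡2=c; o(14)→9·14+15≡11=l; w(22)→9·22+15≡5=f; n(13)→9·13+15≡2=c (all mod 26).

ncbclfc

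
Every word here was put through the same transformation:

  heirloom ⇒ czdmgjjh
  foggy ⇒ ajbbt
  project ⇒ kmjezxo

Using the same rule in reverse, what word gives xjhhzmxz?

This is a Caesar cipher with shift 21.
Reversing it on xjhhzmxz: x−21=c, j−21=o, h−21=m, h−21=m, z−21=e, m−21=r, x−21=c, z−21=e.

commerce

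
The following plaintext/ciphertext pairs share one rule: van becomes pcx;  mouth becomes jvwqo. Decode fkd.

The output letters match the input read backwards, each shifted +2: van reversed is nav. Two steps: reverse the string, then apply a Caesar shift of +2.
Reversing it on fkd: shift back: f−2=d, k−2=i, d−2=b → dib; then reverse → bid.

bid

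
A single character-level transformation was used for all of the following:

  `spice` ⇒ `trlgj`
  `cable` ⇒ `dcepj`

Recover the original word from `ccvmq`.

Each letter shifts forward by (position + 1), i.e. 1, 2, 3, … — the shift grows by one for each successive letter.
Decoding ccvmq: c−1=b, c−2=a, v−3=s, m−4=i, q−5=l.

basil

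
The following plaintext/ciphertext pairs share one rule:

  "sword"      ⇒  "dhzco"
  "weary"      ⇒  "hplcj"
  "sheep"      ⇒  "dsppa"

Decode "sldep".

Every letter moves 11 places later in the alphabet, wrapping around z→a.
Reversing it on sldep: s−11=h, l−11=a, d−11=s, e−11=t, p−11=e.

haste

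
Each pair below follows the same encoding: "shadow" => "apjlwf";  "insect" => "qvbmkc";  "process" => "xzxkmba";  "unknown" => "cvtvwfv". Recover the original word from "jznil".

bread

Shifts by position in shadow: pos 0: s→a (+8), pos 1: h→p (+8), pos 2: a→j (+9), pos 3: d→l (+8), pos 4: o→w (+8), pos 5: w→f (+9) — repeating every 3. The shifts repeat in a cycle of length 3: positions 0,1,… shift by +8, +8, +9, then the pattern repeats.
Decoding jznil: j−8=b, z−8=r, n−9=e, i−8=a, l−8=d.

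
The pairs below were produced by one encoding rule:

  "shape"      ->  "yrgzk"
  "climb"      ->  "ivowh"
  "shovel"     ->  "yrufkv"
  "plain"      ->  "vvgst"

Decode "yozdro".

settle

Shifts by position in shape: pos 0: s→y (+6), pos 1: h→r (+10), pos 2: a→g (+6), pos 3: p→z (+10) — repeating every 2. A repeating key of period 2 is used — shifts +6, +10 over and over.
Decoding yozdro: y−6=s, o−10=e, z−6=t, d−10=t, r−6=l, o−10=e.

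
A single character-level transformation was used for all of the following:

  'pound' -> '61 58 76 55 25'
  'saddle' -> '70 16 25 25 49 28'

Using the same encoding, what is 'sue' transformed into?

With a=1..z=26, the number is 3·pos + 13.
For sue: s=19→70, u=21→76, e=5→28.

70 76 28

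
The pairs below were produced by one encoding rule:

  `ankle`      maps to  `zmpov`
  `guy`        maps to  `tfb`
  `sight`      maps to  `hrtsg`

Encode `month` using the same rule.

nlmgs

Letters are reflected about the middle of the alphabet (position → 25−position): Atbash.
For month: m↔n, o↔l, n↔m, t↔g, h↔s.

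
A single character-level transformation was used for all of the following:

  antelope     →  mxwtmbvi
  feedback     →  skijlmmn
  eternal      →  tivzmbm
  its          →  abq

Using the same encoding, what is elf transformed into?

ntm

The output letters match the input read backwards, each shifted +8: antelope reversed is epoletna. Read the word backwards and shift each letter +8.
For elf: reverse → fle; then shift: f+8=n, l+8=t, e+8=m.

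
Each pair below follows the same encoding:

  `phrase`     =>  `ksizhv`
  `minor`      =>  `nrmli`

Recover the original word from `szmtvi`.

Each letter is replaced by its mirror in the alphabet: a↔z, b↔y, c↔x, and so on (the Atbash cipher).
Reversing it on szmtvi: s↔h, z↔a, m↔n, t↔g, v↔e, i↔r.

hanger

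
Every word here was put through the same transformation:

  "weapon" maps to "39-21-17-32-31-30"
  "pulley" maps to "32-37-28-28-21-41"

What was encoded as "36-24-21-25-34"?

their

w is letter #23 and maps to 39: an offset of 16. Letters become their 1-based position plus 16 (so a→17, b→18, …).
Reversing it on 36-24-21-25-34: 36→(36−16)÷1=20=t, 24→(24−16)÷1=8=h, 21→(21−16)÷1=5=e, 25→(25−16)÷1=9=i, 34→(34−16)÷1=18=r.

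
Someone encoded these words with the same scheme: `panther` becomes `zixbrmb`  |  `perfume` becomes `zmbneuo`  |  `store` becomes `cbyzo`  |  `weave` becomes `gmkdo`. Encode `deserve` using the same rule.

Shifts by position in panther: pos 0: p→z (+10), pos 1: a→i (+8), pos 2: n→x (+10), pos 3: t→b (+8) — repeating every 2. A repeating key of period 2 is used — shifts +10, +8 over and over.
Applying it to deserve: d+10=n, e+8=m, s+10=c, e+8=m, r+10=b, v+8=d, e+10=o.

nmcmbdo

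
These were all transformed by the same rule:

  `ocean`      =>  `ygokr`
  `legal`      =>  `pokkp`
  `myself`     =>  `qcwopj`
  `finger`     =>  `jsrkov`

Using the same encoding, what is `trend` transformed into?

xvorh

The shift depends on letter class: consonant c→g is +4, but vowel o→y is +10. Two shifts are in play — +10 for a/e/i/o/u, +4 for every other letter.
For trend: t(cons)+4=x, r(cons)+4=v, e(vowel)+10=o, n(cons)+4=r, d(cons)+4=h.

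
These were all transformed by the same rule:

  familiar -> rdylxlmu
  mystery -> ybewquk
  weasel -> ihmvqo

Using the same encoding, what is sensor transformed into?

Shifts by position in familiar: pos 0: f→r (+12), pos 1: a→d (+3), pos 2: m→y (+12), pos 3: i→l (+3) — repeating every 2. A repeating key of period 2 is used — shifts +12, +3 over and over.
For sensor: s+12=e, e+3=h, n+12=z, s+3=v, o+12=a, r+3=u.

ehzvau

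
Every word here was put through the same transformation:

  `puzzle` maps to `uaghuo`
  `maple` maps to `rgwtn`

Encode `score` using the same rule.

xivzn

Each letter shifts forward by (position + 5), i.e. 5, 6, 7, … — the shift grows by one for each successive letter.
Applying it to score: s+5=x, c+6=i, o+7=v, r+8=z, e+9=n.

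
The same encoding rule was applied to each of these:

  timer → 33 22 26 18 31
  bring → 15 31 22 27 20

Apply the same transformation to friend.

19 31 22 18 27 17

t is letter #20 and maps to 33: an offset of 13. The number is (letter's place in the alphabet, a=1) + 13.
On friend: f=6→19, r=18→31, i=9→22, e=5→18, n=14→27, d=4→17.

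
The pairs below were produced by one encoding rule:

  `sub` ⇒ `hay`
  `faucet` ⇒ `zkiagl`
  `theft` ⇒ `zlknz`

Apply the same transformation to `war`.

Read the word backwards and shift each letter +6.
On war: reverse → raw; then shift: r+6=x, a+6=g, w+6=c.

xgc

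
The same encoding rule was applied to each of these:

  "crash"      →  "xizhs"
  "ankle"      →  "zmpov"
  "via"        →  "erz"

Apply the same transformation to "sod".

Each pair mirrors across the alphabet (c↔x, r↔i, a↔z): positions sum to 25. Each letter is replaced by its mirror in the alphabet: a↔z, b↔y, c↔x, and so on (the Atbash cipher).
On sod: s↔h, o↔l, d↔w.

hlw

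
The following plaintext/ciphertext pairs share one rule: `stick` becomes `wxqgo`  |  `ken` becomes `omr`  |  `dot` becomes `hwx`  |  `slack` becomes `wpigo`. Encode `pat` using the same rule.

tix

Vowels shift forward by 8 and consonants shift forward by 4.
For pat: p(cons)+4=t, a(vowel)+8=i, t(cons)+4=x.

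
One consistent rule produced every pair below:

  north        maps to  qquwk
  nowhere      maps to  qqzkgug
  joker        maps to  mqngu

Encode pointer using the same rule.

sqkqwgu

The rule splits by letter class: vowels +2, consonants +3.
For pointer: p(cons)+3=s, o(vowel)+2=q, i(vowel)+2=k, n(cons)+3=q, t(cons)+3=w, e(vowel)+2=g, r(cons)+3=u.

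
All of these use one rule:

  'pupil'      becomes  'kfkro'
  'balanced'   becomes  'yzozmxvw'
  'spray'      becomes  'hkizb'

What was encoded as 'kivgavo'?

pretzel

Each pair mirrors across the alphabet (p↔k, u↔f, p↔k): positions sum to 25. This is the alphabet-reversal cipher (Atbash): a becomes z, b becomes y, etc.
Undoing it on kivgavo: k↔p, i↔r, v↔e, g↔t, a↔z, v↔e, o↔l.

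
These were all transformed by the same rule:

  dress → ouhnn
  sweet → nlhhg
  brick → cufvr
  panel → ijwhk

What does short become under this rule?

nmpug

Treating letters as 0–25, the rule is x ↦ 19x + 9 (mod 26).
On short: s(18)→19·18+9≡13=n; h(7)→19·7+9≡12=m; o(14)→19·14+9≡15=p; r(17)→19·17+9≡20=u; t(19)→19·19+9≡6=g (all mod 26).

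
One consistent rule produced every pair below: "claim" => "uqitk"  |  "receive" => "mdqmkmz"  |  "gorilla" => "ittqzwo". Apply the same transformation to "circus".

The output letters match the input read backwards, each shifted +8: claim reversed is mialc. Two steps: reverse the string, then apply a Caesar shift of +8.
Applying it to circus: reverse → sucric; then shift: s+8=a, u+8=c, c+8=k, r+8=z, i+8=q, c+8=k.

ackzqk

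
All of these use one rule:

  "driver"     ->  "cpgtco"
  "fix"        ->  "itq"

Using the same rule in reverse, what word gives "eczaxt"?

import

The output letters match the input read backwards, each shifted +11: driver reversed is revird. The word is reversed, then every letter is shifted forward by 11.
Reversing it on eczaxt: shift back: e−11=t, c−11=r, z−11=o, a−11=p, x−11=m, t−11=i → tropmi; then reverse → import.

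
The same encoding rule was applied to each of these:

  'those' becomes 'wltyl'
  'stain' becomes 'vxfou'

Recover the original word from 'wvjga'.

In those: t→w is +3, h→l is +4, o→t is +5, s→y is +6 — the shift increases by 1 each position. Each letter shifts forward by (position + 3), i.e. 3, 4, 5, … — the shift grows by one for each successive letter.
Decoding wvjga: w−3=t, v−4=r, j−5=e, g−6=a, a−7=t.

treat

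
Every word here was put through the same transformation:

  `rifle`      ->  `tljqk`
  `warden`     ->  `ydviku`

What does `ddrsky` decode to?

banner

The shift increases by 1 at each position, starting from +2: 2, 3, 4, ….
Decoding ddrsky: d−2=b, d−3=a, r−4=n, s−5=n, k−6=e, y−7=r.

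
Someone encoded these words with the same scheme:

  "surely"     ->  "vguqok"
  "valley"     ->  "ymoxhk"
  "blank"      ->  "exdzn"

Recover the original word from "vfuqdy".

stream

A repeating key of period 2 is used — shifts +3, +12 over and over.
Reversing it on vfuqdy: v−3=s, f−12=t, u−3=r, q−12=e, d−3=a, y−12=m.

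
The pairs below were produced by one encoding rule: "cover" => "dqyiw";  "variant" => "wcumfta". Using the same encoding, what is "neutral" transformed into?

In cover: c→d is +1, o→q is +2, v→y is +3, e→i is +4 — the shift increases by 1 each position. Letter i (0-indexed) is shifted by i+1, so successive shifts are 1, 2, 3, ….
Applying it to neutral: n+1=o, e+2=g, u+3=x, t+4=x, r+5=w, a+6=g, l+7=s.

ogxxwgs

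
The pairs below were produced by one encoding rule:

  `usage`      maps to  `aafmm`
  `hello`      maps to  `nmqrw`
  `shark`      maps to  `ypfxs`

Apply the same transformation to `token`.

Shifts by position in usage: pos 0: u→a (+6), pos 1: s→a (+8), pos 2: a→f (+5), pos 3: g→m (+6), pos 4: e→m (+8) — repeating every 3. A repeating key of period 3 is used — shifts +6, +8, +5 over and over.
Applying it to token: t+6=z, o+8=w, k+5=p, e+6=k, n+8=v.

zwpkv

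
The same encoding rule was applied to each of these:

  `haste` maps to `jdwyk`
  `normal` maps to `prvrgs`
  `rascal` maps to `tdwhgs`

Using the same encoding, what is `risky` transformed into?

tlwpe

In haste: h→j is +2, a→d is +3, s→w is +4, t→y is +5 — the shift increases by 1 each position. The shift increases by 1 at each position, starting from +2: 2, 3, 4, ….
On risky: r+2=t, i+3=l, s+4=w, k+5=p, y+6=e.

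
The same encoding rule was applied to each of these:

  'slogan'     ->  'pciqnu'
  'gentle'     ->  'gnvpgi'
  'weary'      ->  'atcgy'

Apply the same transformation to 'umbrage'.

The output letters match the input read backwards, each shifted +2: slogan reversed is nagols. Two steps: reverse the string, then apply a Caesar shift of +2.
For umbrage: reverse → egarbmu; then shift: e+2=g, g+2=i, a+2=c, r+2=t, b+2=d, m+2=o, u+2=w.

gictdow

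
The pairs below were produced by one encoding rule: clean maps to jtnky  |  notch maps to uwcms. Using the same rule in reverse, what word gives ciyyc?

In clean: c→j is +7, l→t is +8, e→n is +9, a→k is +10 — the shift increases by 1 each position. Letter i (0-indexed) is shifted by i+7, so successive shifts are 7, 8, 9, ….
Undoing it on ciyyc: c−7=v, i−8=a, y−9=p, y−10=o, c−11=r.

vapor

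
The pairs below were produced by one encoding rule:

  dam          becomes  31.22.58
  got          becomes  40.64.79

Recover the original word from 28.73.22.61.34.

d(#4)→31 and a(#1)→22: differences scale by 3, so n = 3·pos + 19. With a=1..z=26, the number is 3·pos + 19.
Decoding 28.73.22.61.34: 28→(28−19)÷3=3=c, 73→(73−19)÷3=18=r, 22→(22−19)÷3=1=a, 61→(61−19)÷3=14=n, 34→(34−19)÷3=5=e.

crane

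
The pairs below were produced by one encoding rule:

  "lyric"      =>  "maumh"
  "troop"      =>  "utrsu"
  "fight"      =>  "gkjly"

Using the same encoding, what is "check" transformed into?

djhgp

Each letter shifts forward by (position + 1), i.e. 1, 2, 3, … — the shift grows by one for each successive letter.
On check: c+1=d, h+2=j, e+3=h, c+4=g, k+5=p.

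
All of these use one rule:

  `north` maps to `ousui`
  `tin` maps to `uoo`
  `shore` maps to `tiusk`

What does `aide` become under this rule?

goek

The shift depends on letter class: consonant n→o is +1, but vowel o→u is +6. Vowels shift forward by 6 and consonants shift forward by 1.
On aide: a(vowel)+6=g, i(vowel)+6=o, d(cons)+1=e, e(vowel)+6=k.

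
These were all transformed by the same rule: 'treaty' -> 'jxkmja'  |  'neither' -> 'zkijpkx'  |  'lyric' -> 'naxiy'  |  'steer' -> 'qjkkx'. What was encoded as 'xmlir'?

t(19)→j(9) and r(17)→x(23) fit y≡19x+12 (mod 26); the inverse of 19 mod 26 is 11. This is an affine cipher: with a=0,…,z=25, each position x becomes (19x+12) mod 26.
Decoding xmlir: x(23)→11·(23−12)≡17=r; m(12)→11·(12−12)≡0=a; l(11)→11·(11−12)≡15=p; i(8)→11·(8−12)≡8=i; r(17)→11·(17−12)≡3=d (all mod 26).

rapid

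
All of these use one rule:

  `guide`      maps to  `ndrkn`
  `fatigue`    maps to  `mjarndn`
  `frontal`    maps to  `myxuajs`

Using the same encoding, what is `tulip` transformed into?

The rule splits by letter class: vowels +9, consonants +7.
Applying it to tulip: t(cons)+7=a, u(vowel)+9=d, l(cons)+7=s, i(vowel)+9=r, p(cons)+7=w.

adsrw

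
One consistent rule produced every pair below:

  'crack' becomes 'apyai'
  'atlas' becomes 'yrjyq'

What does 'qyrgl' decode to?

Compare letters: c→a is +24, r→p is +24, a→y is +24 — a constant shift. It's a constant shift of +24 (ROT24).
Decoding qyrgl: q−24=s, y−24=a, r−24=t, g−24=i, l−24=n.

satin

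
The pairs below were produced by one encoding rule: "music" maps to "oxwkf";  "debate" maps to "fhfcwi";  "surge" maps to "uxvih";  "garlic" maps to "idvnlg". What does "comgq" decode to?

The shifts repeat in a cycle of length 3: positions 0,1,… shift by +2, +3, +4, then the pattern repeats.
Reversing it on comgq: c−2=a, o−3=l, m−4=i, g−2=e, q−3=n.

alien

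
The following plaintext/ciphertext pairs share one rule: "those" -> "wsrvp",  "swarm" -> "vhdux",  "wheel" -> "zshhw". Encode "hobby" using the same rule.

kzeej

Shifts by position in those: pos 0: t→w (+3), pos 1: h→s (+11), pos 2: o→r (+3), pos 3: s→v (+3), pos 4: e→p (+11) — repeating every 3. It's a Vigenère-style cipher with numeric key [3,11,3]: position i shifts by key[i mod 3].
For hobby: h+3=k, o+11=z, b+3=e, b+3=e, y+11=j.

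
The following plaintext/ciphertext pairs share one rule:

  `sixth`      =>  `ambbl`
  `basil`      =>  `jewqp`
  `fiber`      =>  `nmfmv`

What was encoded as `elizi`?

A repeating key of period 3 is used — shifts +8, +4, +4 over and over.
Undoing it on elizi: e−8=w, l−4=h, i−4=e, z−8=r, i−4=e.

where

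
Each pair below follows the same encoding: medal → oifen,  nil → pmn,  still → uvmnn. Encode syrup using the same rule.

uatyr

The shift depends on letter class: consonant m→o is +2, but vowel e→i is +4. The rule splits by letter class: vowels +4, consonants +2.
On syrup: s(cons)+2=u, y(cons)+2=a, r(cons)+2=t, u(vowel)+4=y, p(cons)+2=r.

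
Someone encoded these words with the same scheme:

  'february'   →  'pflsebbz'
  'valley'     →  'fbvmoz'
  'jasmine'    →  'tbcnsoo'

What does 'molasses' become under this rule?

wpvbctot

The shifts repeat in a cycle of length 2: positions 0,1,… shift by +10, +1, then the pattern repeats.
On molasses: m+10=w, o+1=p, l+10=v, a+1=b, s+10=c, s+1=t, e+10=o, s+1=t.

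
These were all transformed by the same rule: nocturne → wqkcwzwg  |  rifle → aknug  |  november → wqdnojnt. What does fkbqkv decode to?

within

Shifts by position in nocturne: pos 0: n→w (+9), pos 1: o→q (+2), pos 2: c→k (+8), pos 3: t→c (+9), pos 4: u→w (+2), pos 5: r→z (+8) — repeating every 3. The shifts repeat in a cycle of length 3: positions 0,1,… shift by +9, +2, +8, then the pattern repeats.
Reversing it on fkbqkv: f−9=w, k−2=i, b−8=t, q−9=h, k−2=i, v−8=n.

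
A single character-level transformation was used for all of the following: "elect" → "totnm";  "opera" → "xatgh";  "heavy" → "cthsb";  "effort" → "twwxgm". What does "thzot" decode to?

eagle

Each letter's alphabet position (a=0..z=25) is mapped through 3·x+7 mod 26 — an affine cipher.
Reversing it on thzot: t(19)→9·(19−7)≡4=e; h(7)→9·(7−7)≡0=a; z(25)→9·(25−7)≡6=g; o(14)→9·(14−7)≡11=l; t(19)→9·(19−7)≡4=e (all mod 26).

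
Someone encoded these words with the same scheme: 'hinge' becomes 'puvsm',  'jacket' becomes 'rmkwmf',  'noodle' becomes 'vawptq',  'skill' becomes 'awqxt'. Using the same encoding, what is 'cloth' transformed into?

kxwfp

A repeating key of period 2 is used — shifts +8, +12 over and over.
On cloth: c+8=k, l+12=x, o+8=w, t+12=f, h+8=p.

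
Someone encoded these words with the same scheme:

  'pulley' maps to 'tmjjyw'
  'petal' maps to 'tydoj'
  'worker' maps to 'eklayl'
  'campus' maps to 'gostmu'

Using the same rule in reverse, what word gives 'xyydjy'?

Treating letters as 0–25, the rule is x ↦ 9x + 14 (mod 26).
Decoding xyydjy: x(23)→3·(23−14)≡1=b; y(24)→3·(24−14)≡4=e; y(24)→3·(24−14)≡4=e; d(3)→3·(3−14)≡19=t; j(9)→3·(9−14)≡11=l; y(24)→3·(24−14)≡4=e (all mod 26).

beetle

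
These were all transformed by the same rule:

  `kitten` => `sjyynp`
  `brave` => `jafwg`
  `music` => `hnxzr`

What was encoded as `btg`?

bow

Read the word backwards and shift each letter +5.
Undoing it on btg: shift back: b−5=w, t−5=o, g−5=b → wob; then reverse → bow.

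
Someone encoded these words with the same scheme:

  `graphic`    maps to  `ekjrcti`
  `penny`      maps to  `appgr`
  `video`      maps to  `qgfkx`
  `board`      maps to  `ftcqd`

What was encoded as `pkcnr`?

The output letters match the input read backwards, each shifted +2: graphic reversed is cihparg. Two steps: reverse the string, then apply a Caesar shift of +2.
Decoding pkcnr: shift back: p−2=n, k−2=i, c−2=a, n−2=l, r−2=p → nialp; then reverse → plain.

plain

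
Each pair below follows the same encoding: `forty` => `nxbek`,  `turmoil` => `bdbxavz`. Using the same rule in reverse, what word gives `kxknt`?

In forty: f→n is +8, o→x is +9, r→b is +10, t→e is +11 — the shift increases by 1 each position. Letter i (0-indexed) is shifted by i+8, so successive shifts are 8, 9, 10, ….
Undoing it on kxknt: k−8=c, x−9=o, k−10=a, n−11=c, t−12=h.

coach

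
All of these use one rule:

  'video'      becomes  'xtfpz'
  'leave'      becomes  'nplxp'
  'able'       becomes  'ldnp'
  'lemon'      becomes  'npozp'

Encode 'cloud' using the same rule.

enzff

The shift depends on letter class: consonant v→x is +2, but vowel i→t is +11. The rule splits by letter class: vowels +11, consonants +2.
For cloud: c(cons)+2=e, l(cons)+2=n, o(vowel)+11=z, u(vowel)+11=f, d(cons)+2=f.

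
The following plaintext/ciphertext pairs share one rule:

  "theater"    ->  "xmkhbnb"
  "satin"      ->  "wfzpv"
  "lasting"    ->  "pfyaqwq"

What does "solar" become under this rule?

wtrhz

In theater: t→x is +4, h→m is +5, e→k is +6, a→h is +7 — the shift increases by 1 each position. Letter i (0-indexed) is shifted by i+4, so successive shifts are 4, 5, 6, ….
For solar: s+4=w, o+5=t, l+6=r, a+7=h, r+8=z.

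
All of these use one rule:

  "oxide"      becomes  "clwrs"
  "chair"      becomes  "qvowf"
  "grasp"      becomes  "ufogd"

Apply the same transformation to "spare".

This is a Caesar cipher with shift 14.
On spare: s+14=g, p+14=d, a+14=o, r+14=f, e+14=s.

gdofs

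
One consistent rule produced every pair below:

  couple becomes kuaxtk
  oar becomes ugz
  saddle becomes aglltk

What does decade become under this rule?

lkkglk

The shift depends on letter class: consonant c→k is +8, but vowel o→u is +6. The rule splits by letter class: vowels +6, consonants +8.
On decade: d(cons)+8=l, e(vowel)+6=k, c(cons)+8=k, a(vowel)+6=g, d(cons)+8=l, e(vowel)+6=k.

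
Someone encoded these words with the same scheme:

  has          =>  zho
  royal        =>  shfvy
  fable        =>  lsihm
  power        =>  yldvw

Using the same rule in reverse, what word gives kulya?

trend

Two steps: reverse the string, then apply a Caesar shift of +7.
Decoding kulya: shift back: k−7=d, u−7=n, l−7=e, y−7=r, a−7=t → dnert; then reverse → trend.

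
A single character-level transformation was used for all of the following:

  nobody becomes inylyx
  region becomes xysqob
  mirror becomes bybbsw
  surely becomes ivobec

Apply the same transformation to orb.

Read the word backwards and shift each letter +10.
For orb: reverse → bro; then shift: b+10=l, r+10=b, o+10=y.

lby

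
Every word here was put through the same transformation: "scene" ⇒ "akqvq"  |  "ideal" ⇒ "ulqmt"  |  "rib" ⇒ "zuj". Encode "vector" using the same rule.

dqkbaz

The shift depends on letter class: consonant s→a is +8, but vowel e→q is +12. Vowels shift forward by 12 and consonants shift forward by 8.
For vector: v(cons)+8=d, e(vowel)+12=q, c(cons)+8=k, t(cons)+8=b, o(vowel)+12=a, r(cons)+8=z.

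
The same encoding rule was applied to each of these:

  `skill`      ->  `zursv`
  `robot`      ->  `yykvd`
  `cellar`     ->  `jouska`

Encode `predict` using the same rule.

A repeating key of period 3 is used — shifts +7, +10, +9 over and over.
Applying it to predict: p+7=w, r+10=b, e+9=n, d+7=k, i+10=s, c+9=l, t+7=a.

wbnksla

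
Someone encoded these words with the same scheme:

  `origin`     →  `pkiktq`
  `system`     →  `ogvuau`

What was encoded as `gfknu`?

The output letters match the input read backwards, each shifted +2: origin reversed is nigiro. The word is reversed, then every letter is shifted forward by 2.
Decoding gfknu: shift back: g−2=e, f−2=d, k−2=i, n−2=l, u−2=s → edils; then reverse → slide.

slide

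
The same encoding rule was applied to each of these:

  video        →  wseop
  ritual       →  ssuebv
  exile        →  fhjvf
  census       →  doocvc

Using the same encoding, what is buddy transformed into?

Shifts by position in video: pos 0: v→w (+1), pos 1: i→s (+10), pos 2: d→e (+1), pos 3: e→o (+10) — repeating every 2. The shifts repeat in a cycle of length 2: positions 0,1,… shift by +1, +10, then the pattern repeats.
Applying it to buddy: b+1=c, u+10=e, d+1=e, d+10=n, y+1=z.

ceenz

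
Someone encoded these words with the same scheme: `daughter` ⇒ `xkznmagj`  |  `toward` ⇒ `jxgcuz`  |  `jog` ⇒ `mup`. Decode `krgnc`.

The output letters match the input read backwards, each shifted +6: daughter reversed is rethguad. Two steps: reverse the string, then apply a Caesar shift of +6.
Undoing it on krgnc: shift back: k−6=e, r−6=l, g−6=a, n−6=h, c−6=w → elahw; then reverse → whale.

whale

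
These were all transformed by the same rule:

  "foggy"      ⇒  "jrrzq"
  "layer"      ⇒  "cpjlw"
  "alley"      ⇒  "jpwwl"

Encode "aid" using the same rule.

otl

The output letters match the input read backwards, each shifted +11: foggy reversed is yggof. Read the word backwards and shift each letter +11.
Applying it to aid: reverse → dia; then shift: d+11=o, i+11=t, a+11=l.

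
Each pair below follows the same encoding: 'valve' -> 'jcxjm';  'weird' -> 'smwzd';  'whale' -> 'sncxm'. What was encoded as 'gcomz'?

Treating letters as 0–25, the rule is x ↦ 9x + 2 (mod 26).
Decoding gcomz: g(6)→3·(6−2)≡12=m; c(2)→3·(2−2)≡0=a; o(14)→3·(14−2)≡10=k; m(12)→3·(12−2)≡4=e; z(25)→3·(25−2)≡17=r (all mod 26).

maker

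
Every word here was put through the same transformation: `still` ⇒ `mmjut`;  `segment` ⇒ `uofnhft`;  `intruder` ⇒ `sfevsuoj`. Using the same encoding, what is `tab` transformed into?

cbu

The output letters match the input read backwards, each shifted +1: still reversed is llits. Two steps: reverse the string, then apply a Caesar shift of +1.
On tab: reverse → bat; then shift: b+1=c, a+1=b, t+1=u.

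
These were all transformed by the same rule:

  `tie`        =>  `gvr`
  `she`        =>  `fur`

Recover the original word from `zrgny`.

Every letter moves 13 places later in the alphabet, wrapping around z→a.
Undoing it on zrgny: z−13=m, r−13=e, g−13=t, n−13=a, y−13=l.

metal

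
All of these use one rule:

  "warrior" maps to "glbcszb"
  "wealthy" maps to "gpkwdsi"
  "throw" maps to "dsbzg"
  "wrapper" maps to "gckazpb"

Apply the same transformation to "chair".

msktb

It's a Vigenère-style cipher with numeric key [10,11]: position i shifts by key[i mod 2].
On chair: c+10=m, h+11=s, a+10=k, i+11=t, r+10=b.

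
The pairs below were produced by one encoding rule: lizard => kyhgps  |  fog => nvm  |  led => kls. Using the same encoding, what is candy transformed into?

fkuhj

The output letters match the input read backwards, each shifted +7: lizard reversed is drazil. The word is reversed, then every letter is shifted forward by 7.
For candy: reverse → ydnac; then shift: y+7=f, d+7=k, n+7=u, a+7=h, c+7=j.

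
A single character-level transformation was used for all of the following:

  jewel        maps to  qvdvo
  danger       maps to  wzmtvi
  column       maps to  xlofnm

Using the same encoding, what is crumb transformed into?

xifny

Each pair mirrors across the alphabet (j↔q, e↔v, w↔d): positions sum to 25. This is the alphabet-reversal cipher (Atbash): a becomes z, b becomes y, etc.
For crumb: c↔x, r↔i, u↔f, m↔n, b↔y.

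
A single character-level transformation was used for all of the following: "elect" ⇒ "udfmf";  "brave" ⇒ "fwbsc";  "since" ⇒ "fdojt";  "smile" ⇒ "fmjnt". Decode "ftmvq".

Two steps: reverse the string, then apply a Caesar shift of +1.
Reversing it on ftmvq: shift back: f−1=e, t−1=s, m−1=l, v−1=u, q−1=p → eslup; then reverse → pulse.

pulse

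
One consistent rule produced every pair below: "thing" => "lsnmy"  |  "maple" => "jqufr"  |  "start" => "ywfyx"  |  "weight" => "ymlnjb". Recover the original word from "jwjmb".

where

The output letters match the input read backwards, each shifted +5: thing reversed is gniht. Two steps: reverse the string, then apply a Caesar shift of +5.
Decoding jwjmb: shift back: j−5=e, w−5=r, j−5=e, m−5=h, b−5=w → erehw; then reverse → where.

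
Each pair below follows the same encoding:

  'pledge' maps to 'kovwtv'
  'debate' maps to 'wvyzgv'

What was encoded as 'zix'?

arc

Each pair mirrors across the alphabet (p↔k, l↔o, e↔v): positions sum to 25. Each letter is replaced by its mirror in the alphabet: a↔z, b↔y, c↔x, and so on (the Atbash cipher).
Decoding zix: z↔a, i↔r, x↔c.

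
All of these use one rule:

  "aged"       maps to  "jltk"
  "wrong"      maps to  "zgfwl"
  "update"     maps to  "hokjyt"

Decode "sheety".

Treating letters as 0–25, the rule is x ↦ 9x + 9 (mod 26).
Decoding sheety: s(18)→3·(18−9)≡1=b; h(7)→3·(7−9)≡20=u; e(4)→3·(4−9)≡11=l; e(4)→3·(4−9)≡11=l; t(19)→3·(19−9)≡4=e; y(24)→3·(24−9)≡19=t (all mod 26).

bullet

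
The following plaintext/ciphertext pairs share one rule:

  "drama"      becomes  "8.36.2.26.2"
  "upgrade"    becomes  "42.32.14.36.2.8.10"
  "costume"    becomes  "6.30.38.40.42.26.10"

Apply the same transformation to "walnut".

46.2.24.28.42.40

d(#4)→8 and r(#18)→36: differences scale by 2, so n = 2·pos + 0. Each letter becomes 2×(its alphabet position, a=1..z=26).
On walnut: w=23→46, a=1→2, l=12→24, n=14→28, u=21→42, t=20→40.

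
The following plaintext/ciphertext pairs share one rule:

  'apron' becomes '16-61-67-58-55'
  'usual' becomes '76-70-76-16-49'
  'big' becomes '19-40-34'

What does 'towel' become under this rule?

The formula is n = 3×(alphabet index, a=1) + 13.
On towel: t=20→73, o=15→58, w=23→82, e=5→28, l=12→49.

73-58-82-28-49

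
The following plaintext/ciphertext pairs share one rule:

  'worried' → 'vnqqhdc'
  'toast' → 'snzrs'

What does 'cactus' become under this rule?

Compare letters: w→v is +25, o→n is +25, r→q is +25 — a constant shift. Each letter is shifted forward by 25 in the alphabet (a Caesar shift of +25).
For cactus: c+25=b, a+25=z, c+25=b, t+25=s, u+25=t, s+25=r.

bzbstr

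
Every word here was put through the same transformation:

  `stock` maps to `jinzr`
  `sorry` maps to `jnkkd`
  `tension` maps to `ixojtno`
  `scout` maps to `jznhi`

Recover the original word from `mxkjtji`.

persist

This is an affine cipher: with a=0,…,z=25, each position x becomes (25x+1) mod 26.
Undoing it on mxkjtji: m(12)→25·(12−1)≡15=p; x(23)→25·(23−1)≡4=e; k(10)→25·(10−1)≡17=r; j(9)→25·(9−1)≡18=s; t(19)→25·(19−1)≡8=i; j(9)→25·(9−1)≡18=s; i(8)→25·(8−1)≡19=t (all mod 26).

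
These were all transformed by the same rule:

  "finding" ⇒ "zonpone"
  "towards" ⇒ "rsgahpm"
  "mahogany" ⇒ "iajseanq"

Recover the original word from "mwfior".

f(5)→z(25) and i(8)→o(14) fit y≡5x+0 (mod 26); the inverse of 5 mod 26 is 21. This is an affine cipher: with a=0,…,z=25, each position x becomes (5x+0) mod 26.
Reversing it on mwfior: m(12)→21·(12−0)≡18=s; w(22)→21·(22−0)≡20=u; f(5)→21·(5−0)≡1=b; i(8)→21·(8−0)≡12=m; o(14)→21·(14−0)≡8=i; r(17)→21·(17−0)≡19=t (all mod 26).

submit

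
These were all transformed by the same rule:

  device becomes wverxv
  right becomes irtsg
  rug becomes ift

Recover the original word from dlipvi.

Each pair mirrors across the alphabet (d↔w, e↔v, v↔e): positions sum to 25. Letters are reflected about the middle of the alphabet (position → 25−position): Atbash.
Reversing it on dlipvi: d↔w, l↔o, i↔r, p↔k, v↔e, i↔r.

worker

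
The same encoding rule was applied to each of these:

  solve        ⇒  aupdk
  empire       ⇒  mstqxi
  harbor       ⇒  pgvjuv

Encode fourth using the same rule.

nuyzzl

Shifts by position in solve: pos 0: s→a (+8), pos 1: o→u (+6), pos 2: l→p (+4), pos 3: v→d (+8), pos 4: e→k (+6) — repeating every 3. The shifts repeat in a cycle of length 3: positions 0,1,… shift by +8, +6, +4, then the pattern repeats.
Applying it to fourth: f+8=n, o+6=u, u+4=y, r+8=z, t+6=z, h+4=l.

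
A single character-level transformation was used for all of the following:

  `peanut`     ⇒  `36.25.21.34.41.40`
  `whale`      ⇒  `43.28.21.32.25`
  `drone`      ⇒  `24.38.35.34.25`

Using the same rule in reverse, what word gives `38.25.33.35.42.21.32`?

p is letter #16 and maps to 36: an offset of 20. Each letter is replaced by its alphabet position (a=1..z=26) + 20.
Reversing it on 38.25.33.35.42.21.32: 38→(38−20)÷1=18=r, 25→(25−20)÷1=5=e, 33→(33−20)÷1=13=m, 35→(35−20)÷1=15=o, 42→(42−20)÷1=22=v, 21→(21−20)÷1=1=a, 32→(32−20)÷1=12=l.

removal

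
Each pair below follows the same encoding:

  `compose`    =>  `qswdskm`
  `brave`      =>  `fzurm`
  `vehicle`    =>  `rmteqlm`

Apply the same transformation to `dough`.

bsgit

c(2)→q(16) and o(14)→s(18) fit y≡11x+20 (mod 26); the inverse of 11 mod 26 is 19. Each letter's alphabet position (a=0..z=25) is mapped through 11·x+20 mod 26 — an affine cipher.
For dough: d(3)→11·3+20≡1=b; o(14)→11·14+20≡18=s; u(20)→11·20+20≡6=g; g(6)→11·6+20≡8=i; h(7)→11·7+20≡19=t (all mod 26).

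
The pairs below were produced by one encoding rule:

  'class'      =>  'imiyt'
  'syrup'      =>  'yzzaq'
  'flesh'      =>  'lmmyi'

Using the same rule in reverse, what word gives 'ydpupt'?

school

The shifts repeat in a cycle of length 3: positions 0,1,… shift by +6, +1, +8, then the pattern repeats.
Undoing it on ydpupt: y−6=s, d−1=c, p−8=h, u−6=o, p−1=o, t−8=l.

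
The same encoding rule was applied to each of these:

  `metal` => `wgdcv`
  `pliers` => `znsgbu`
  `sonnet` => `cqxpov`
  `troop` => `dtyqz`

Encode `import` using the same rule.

Shifts by position in metal: pos 0: m→w (+10), pos 1: e→g (+2), pos 2: t→d (+10), pos 3: a→c (+2) — repeating every 2. It's a Vigenère-style cipher with numeric key [10,2]: position i shifts by key[i mod 2].
On import: i+10=s, m+2=o, p+10=z, o+2=q, r+10=b, t+2=v.

sozqbv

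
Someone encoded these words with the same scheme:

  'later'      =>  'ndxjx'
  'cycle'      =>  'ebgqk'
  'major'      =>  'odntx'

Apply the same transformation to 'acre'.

In later: l→n is +2, a→d is +3, t→x is +4, e→j is +5 — the shift increases by 1 each position. Letter i (0-indexed) is shifted by i+2, so successive shifts are 2, 3, 4, ….
Applying it to acre: a+2=c, c+3=f, r+4=v, e+5=j.

cfvj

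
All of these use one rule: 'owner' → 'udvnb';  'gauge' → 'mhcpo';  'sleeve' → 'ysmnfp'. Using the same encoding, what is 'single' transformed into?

ypvpvp

In owner: o→u is +6, w→d is +7, n→v is +8, e→n is +9 — the shift increases by 1 each position. Each letter shifts forward by (position + 6), i.e. 6, 7, 8, … — the shift grows by one for each successive letter.
On single: s+6=y, i+7=p, n+8=v, g+9=p, l+10=v, e+11=p.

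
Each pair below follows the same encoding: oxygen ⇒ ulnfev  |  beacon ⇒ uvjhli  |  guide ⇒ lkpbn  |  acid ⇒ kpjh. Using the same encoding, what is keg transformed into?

The output letters match the input read backwards, each shifted +7: oxygen reversed is negyxo. Read the word backwards and shift each letter +7.
Applying it to keg: reverse → gek; then shift: g+7=n, e+7=l, k+7=r.

nlr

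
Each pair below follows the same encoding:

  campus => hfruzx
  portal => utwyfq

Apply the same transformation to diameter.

infrjyjw

Every letter moves 5 places later in the alphabet, wrapping around z→a.
Applying it to diameter: d+5=i, i+5=n, a+5=f, m+5=r, e+5=j, t+5=y, e+5=j, r+5=w.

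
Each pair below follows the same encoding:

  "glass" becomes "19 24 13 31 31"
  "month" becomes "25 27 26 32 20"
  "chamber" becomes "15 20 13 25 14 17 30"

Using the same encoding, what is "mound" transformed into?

25 27 33 26 16

g is letter #7 and maps to 19: an offset of 12. Each letter is replaced by its alphabet position (a=1..z=26) + 12.
For mound: m=13→25, o=15→27, u=21→33, n=14→26, d=4→16.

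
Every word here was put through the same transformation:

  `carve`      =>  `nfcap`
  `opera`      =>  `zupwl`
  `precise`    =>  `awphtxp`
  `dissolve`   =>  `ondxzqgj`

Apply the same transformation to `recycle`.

cjndnqp

Shifts by position in carve: pos 0: c→n (+11), pos 1: a→f (+5), pos 2: r→c (+11), pos 3: v→a (+5) — repeating every 2. A repeating key of period 2 is used — shifts +11, +5 over and over.
On recycle: r+11=c, e+5=j, c+11=n, y+5=d, c+11=n, l+5=q, e+11=p.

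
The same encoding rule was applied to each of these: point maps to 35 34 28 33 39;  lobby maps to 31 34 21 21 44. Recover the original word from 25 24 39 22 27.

The number is (letter's place in the alphabet, a=1) + 19.
Decoding 25 24 39 22 27: 25→(25−19)÷1=6=f, 24→(24−19)÷1=5=e, 39→(39−19)÷1=20=t, 22→(22−19)÷1=3=c, 27→(27−19)÷1=8=h.

fetch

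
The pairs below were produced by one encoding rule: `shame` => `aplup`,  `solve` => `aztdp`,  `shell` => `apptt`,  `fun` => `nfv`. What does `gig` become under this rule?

oto

The rule splits by letter class: vowels +11, consonants +8.
On gig: g(cons)+8=o, i(vowel)+11=t, g(cons)+8=o.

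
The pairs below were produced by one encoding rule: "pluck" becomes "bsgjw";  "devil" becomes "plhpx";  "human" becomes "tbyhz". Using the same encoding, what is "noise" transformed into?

Shifts by position in pluck: pos 0: p→b (+12), pos 1: l→s (+7), pos 2: u→g (+12), pos 3: c→j (+7) — repeating every 2. The shifts repeat in a cycle of length 2: positions 0,1,… shift by +12, +7, then the pattern repeats.
For noise: n+12=z, o+7=v, i+12=u, s+7=z, e+12=q.

zvuzq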